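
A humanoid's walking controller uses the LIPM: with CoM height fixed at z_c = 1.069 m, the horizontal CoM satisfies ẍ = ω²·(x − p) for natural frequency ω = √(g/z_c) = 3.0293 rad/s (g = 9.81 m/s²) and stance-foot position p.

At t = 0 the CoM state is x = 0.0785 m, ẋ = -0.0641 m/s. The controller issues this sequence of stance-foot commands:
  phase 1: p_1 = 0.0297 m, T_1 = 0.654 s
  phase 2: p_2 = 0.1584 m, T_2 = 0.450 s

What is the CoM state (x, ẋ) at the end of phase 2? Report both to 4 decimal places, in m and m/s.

x = 0.2833, ẋ = 0.4707

phase 1: p=0.0297, T=0.654, ωT=1.981162, cosh=3.694537, sinh=3.556628; start (x,ẋ)=(0.078500, -0.064100) → end (x,ẋ)=(0.134735, 0.288956)
phase 2: p=0.1584, T=0.450, ωT=1.363185, cosh=2.082234, sinh=1.826389; start (x,ẋ)=(0.134735, 0.288956) → end (x,ẋ)=(0.283338, 0.470744)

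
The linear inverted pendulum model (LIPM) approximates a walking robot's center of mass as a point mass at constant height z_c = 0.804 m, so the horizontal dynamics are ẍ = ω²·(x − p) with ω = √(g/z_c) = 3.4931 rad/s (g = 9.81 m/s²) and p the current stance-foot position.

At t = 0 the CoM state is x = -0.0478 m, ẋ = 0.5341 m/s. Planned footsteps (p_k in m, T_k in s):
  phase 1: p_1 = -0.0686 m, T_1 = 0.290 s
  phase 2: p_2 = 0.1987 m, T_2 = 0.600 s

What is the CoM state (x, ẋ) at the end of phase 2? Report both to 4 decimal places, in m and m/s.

x = 1.0375, ẋ = 3.0654

phase 1: p=-0.0686, T=0.290, ωT=1.012999, cosh=1.558488, sinh=1.195360; start (x,ẋ)=(-0.047800, 0.534100) → end (x,ẋ)=(0.146589, 0.919239)
phase 2: p=0.1987, T=0.600, ωT=2.095860, cosh=4.127698, sinh=4.004734; start (x,ẋ)=(0.146589, 0.919239) → end (x,ẋ)=(1.037480, 3.065360)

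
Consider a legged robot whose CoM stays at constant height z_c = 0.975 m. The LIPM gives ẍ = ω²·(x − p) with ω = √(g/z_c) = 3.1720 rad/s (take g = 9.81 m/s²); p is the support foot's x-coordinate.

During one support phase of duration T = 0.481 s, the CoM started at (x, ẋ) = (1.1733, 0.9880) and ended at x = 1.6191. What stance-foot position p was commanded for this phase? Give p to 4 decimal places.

ωT = 3.1720·0.481 = 1.525732; cosh(ωT) = 2.407985, sinh(ωT) = 2.190523
x(T) = p + (x₀−p)·cosh(ωT) + (ẋ₀/ω)·sinh(ωT) ⇒ p·(1 − cosh) = x(T) − x₀·cosh − (ẋ₀/ω)·sinh
numerator   = 1.6191 − (1.1733)·2.407985 − (0.9880/3.1720)·2.190523 = -1.888483
denominator = 1 − 2.407985 = -1.407985
p = -1.888483 / -1.407985 = 1.3413

p = 1.3413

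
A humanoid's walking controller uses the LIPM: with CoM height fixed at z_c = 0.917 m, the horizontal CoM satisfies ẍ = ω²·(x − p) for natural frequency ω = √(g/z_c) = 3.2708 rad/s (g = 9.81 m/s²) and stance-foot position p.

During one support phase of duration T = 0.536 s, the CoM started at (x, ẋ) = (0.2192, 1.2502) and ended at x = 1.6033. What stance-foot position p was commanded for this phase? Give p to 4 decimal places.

ωT = 3.2708·0.536 = 1.753149; cosh(ωT) = 2.972989, sinh(ωT) = 2.799762
x(T) = p + (x₀−p)·cosh(ωT) + (ẋ₀/ω)·sinh(ωT) ⇒ p·(1 − cosh) = x(T) − x₀·cosh − (ẋ₀/ω)·sinh
numerator   = 1.6033 − (0.2192)·2.972989 − (1.2502/3.2708)·2.799762 = -0.118534
denominator = 1 − 2.972989 = -1.972989
p = -0.118534 / -1.972989 = 0.0601

p = 0.0601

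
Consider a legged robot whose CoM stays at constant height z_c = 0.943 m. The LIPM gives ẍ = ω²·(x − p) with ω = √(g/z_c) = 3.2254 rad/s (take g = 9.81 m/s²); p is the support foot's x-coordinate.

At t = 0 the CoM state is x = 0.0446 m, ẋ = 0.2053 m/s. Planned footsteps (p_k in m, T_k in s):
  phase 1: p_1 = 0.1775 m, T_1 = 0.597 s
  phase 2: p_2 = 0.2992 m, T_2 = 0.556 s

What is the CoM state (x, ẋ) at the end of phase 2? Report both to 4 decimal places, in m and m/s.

phase 1: p=0.1775, T=0.597, ωT=1.925564, cosh=3.502404, sinh=3.356611; start (x,ẋ)=(0.044600, 0.205300) → end (x,ẋ)=(-0.074318, -0.719787)
phase 2: p=0.2992, T=0.556, ωT=1.793322, cosh=3.087896, sinh=2.921489; start (x,ẋ)=(-0.074318, -0.719787) → end (x,ẋ)=(-1.506149, -5.742274)

x = -1.5061, ẋ = -5.7423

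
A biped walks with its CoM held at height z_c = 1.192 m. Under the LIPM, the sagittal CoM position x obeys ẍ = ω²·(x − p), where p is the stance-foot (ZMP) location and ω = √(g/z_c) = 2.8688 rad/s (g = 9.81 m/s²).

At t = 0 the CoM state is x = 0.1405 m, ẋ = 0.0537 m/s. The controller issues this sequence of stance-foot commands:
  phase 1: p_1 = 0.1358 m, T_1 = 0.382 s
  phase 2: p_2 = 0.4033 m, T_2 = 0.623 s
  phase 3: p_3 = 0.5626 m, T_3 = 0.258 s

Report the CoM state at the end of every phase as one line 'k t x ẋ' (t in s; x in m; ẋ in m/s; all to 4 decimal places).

phase 1: p=0.1358, T=0.382, ωT=1.095882, cosh=1.663032, sinh=1.328787; start (x,ẋ)=(0.140500, 0.053700) → end (x,ẋ)=(0.168489, 0.107221)
phase 2: p=0.4033, T=0.623, ωT=1.787262, cosh=3.070248, sinh=2.902830; start (x,ẋ)=(0.168489, 0.107221) → end (x,ẋ)=(-0.209134, -1.626223)
phase 3: p=0.5626, T=0.258, ωT=0.740150, cosh=1.286646, sinh=0.809604; start (x,ẋ)=(-0.209134, -1.626223) → end (x,ẋ)=(-0.889285, -3.884797)

1 0.3820 0.1685 0.1072
2 1.0050 -0.2091 -1.6262
3 1.2630 -0.8893 -3.8848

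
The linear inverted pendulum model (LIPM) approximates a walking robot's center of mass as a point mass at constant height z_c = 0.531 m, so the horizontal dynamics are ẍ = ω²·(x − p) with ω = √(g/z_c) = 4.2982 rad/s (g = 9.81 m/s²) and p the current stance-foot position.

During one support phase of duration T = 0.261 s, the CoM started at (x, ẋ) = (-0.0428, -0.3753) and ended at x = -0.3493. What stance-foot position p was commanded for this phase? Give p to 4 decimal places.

ωT = 4.2982·0.261 = 1.121830; cosh(ωT) = 1.698076, sinh(ωT) = 1.372393
x(T) = p + (x₀−p)·cosh(ωT) + (ẋ₀/ω)·sinh(ωT) ⇒ p·(1 − cosh) = x(T) − x₀·cosh − (ẋ₀/ω)·sinh
numerator   = -0.3493 − (-0.0428)·1.698076 − (-0.3753/4.2982)·1.372393 = -0.156791
denominator = 1 − 1.698076 = -0.698076
p = -0.156791 / -0.698076 = 0.2246

p = 0.2246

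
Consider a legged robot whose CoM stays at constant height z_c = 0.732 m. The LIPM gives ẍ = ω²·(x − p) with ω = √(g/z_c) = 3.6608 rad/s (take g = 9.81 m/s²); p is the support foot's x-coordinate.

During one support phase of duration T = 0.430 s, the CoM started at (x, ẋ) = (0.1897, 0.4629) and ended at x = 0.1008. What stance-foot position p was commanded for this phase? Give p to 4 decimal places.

ωT = 3.6608·0.430 = 1.574144; cosh(ωT) = 2.516897, sinh(ωT) = 2.309712
x(T) = p + (x₀−p)·cosh(ωT) + (ẋ₀/ω)·sinh(ωT) ⇒ p·(1 − cosh) = x(T) − x₀·cosh − (ẋ₀/ω)·sinh
numerator   = 0.1008 − (0.1897)·2.516897 − (0.4629/3.6608)·2.309712 = -0.668713
denominator = 1 − 2.516897 = -1.516897
p = -0.668713 / -1.516897 = 0.4408

p = 0.4408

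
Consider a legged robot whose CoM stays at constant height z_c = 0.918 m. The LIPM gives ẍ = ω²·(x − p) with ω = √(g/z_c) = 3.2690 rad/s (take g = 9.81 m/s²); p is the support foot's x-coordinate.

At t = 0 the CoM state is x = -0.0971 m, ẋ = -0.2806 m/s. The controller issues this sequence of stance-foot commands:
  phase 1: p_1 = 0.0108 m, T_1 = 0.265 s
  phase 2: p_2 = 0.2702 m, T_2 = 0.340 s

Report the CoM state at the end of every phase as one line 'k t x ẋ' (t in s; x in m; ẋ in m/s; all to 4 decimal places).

phase 1: p=0.0108, T=0.265, ωT=0.866285, cosh=1.399285, sinh=0.978775; start (x,ẋ)=(-0.097100, -0.280600) → end (x,ẋ)=(-0.224198, -0.737878)
phase 2: p=0.2702, T=0.340, ωT=1.111460, cosh=1.683935, sinh=1.354857; start (x,ẋ)=(-0.224198, -0.737878) → end (x,ẋ)=(-0.868151, -3.432239)

1 0.2650 -0.2242 -0.7379
2 0.6050 -0.8682 -3.4322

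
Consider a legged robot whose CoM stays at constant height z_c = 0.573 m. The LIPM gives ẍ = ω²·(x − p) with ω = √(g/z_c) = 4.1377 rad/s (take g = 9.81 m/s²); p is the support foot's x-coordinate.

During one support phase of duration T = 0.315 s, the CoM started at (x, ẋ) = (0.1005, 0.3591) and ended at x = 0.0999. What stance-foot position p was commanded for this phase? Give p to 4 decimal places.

ωT = 4.1377·0.315 = 1.303376; cosh(ωT) = 1.976658, sinh(ωT) = 1.705045
x(T) = p + (x₀−p)·cosh(ωT) + (ẋ₀/ω)·sinh(ωT) ⇒ p·(1 − cosh) = x(T) − x₀·cosh − (ẋ₀/ω)·sinh
numerator   = 0.0999 − (0.1005)·1.976658 − (0.3591/4.1377)·1.705045 = -0.246730
denominator = 1 − 1.976658 = -0.976658
p = -0.246730 / -0.976658 = 0.2526

p = 0.2526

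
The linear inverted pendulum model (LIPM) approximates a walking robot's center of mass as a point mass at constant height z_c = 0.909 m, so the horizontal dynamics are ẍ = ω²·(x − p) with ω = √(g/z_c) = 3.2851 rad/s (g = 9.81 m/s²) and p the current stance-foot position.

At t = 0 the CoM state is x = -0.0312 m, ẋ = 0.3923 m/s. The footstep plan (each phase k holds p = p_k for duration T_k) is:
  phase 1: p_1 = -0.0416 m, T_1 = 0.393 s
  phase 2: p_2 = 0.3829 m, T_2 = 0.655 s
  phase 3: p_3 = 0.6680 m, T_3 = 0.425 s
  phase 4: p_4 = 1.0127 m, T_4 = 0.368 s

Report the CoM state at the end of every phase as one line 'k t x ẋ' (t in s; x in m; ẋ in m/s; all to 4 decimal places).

1 0.3930 0.1795 0.8247
2 1.0480 0.5611 0.7591
3 1.4730 0.8770 0.9615
4 1.8410 1.2118 1.0740

phase 1: p=-0.0416, T=0.393, ωT=1.291044, cosh=1.955783, sinh=1.680799; start (x,ẋ)=(-0.031200, 0.392300) → end (x,ẋ)=(0.179458, 0.824678)
phase 2: p=0.3829, T=0.655, ωT=2.151740, cosh=4.358047, sinh=4.241766; start (x,ẋ)=(0.179458, 0.824678) → end (x,ẋ)=(0.561125, 0.759096)
phase 3: p=0.6680, T=0.425, ωT=1.396168, cosh=2.143616, sinh=1.896072; start (x,ẋ)=(0.561125, 0.759096) → end (x,ẋ)=(0.877031, 0.961509)
phase 4: p=1.0127, T=0.368, ωT=1.208917, cosh=1.824187, sinh=1.525667; start (x,ẋ)=(0.877031, 0.961509) → end (x,ẋ)=(1.211758, 1.074003)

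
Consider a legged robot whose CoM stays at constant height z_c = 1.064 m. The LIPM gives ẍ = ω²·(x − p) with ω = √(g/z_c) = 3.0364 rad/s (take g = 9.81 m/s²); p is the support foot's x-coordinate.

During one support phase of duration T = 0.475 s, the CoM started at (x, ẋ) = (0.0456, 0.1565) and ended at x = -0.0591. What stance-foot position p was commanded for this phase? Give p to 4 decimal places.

ωT = 3.0364·0.475 = 1.442290; cosh(ωT) = 2.233379, sinh(ωT) = 1.996993
x(T) = p + (x₀−p)·cosh(ωT) + (ẋ₀/ω)·sinh(ωT) ⇒ p·(1 − cosh) = x(T) − x₀·cosh − (ẋ₀/ω)·sinh
numerator   = -0.0591 − (0.0456)·2.233379 − (0.1565/3.0364)·1.996993 = -0.263870
denominator = 1 − 2.233379 = -1.233379
p = -0.263870 / -1.233379 = 0.2139

p = 0.2139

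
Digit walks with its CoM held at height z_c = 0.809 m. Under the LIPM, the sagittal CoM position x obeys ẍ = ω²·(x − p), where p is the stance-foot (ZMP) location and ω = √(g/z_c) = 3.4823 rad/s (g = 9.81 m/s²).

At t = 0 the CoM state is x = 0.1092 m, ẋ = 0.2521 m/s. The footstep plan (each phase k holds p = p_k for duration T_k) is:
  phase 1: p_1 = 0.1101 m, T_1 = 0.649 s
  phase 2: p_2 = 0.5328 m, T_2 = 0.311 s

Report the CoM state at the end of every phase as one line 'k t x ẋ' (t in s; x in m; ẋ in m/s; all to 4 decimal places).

1 0.6490 0.4489 1.2063
2 0.9600 0.8475 1.6033

phase 1: p=0.1101, T=0.649, ωT=2.260013, cosh=4.843780, sinh=4.739431; start (x,ẋ)=(0.109200, 0.252100) → end (x,ẋ)=(0.448850, 1.206263)
phase 2: p=0.5328, T=0.311, ωT=1.082995, cosh=1.646046, sinh=1.307467; start (x,ẋ)=(0.448850, 1.206263) → end (x,ẋ)=(0.847519, 1.603343)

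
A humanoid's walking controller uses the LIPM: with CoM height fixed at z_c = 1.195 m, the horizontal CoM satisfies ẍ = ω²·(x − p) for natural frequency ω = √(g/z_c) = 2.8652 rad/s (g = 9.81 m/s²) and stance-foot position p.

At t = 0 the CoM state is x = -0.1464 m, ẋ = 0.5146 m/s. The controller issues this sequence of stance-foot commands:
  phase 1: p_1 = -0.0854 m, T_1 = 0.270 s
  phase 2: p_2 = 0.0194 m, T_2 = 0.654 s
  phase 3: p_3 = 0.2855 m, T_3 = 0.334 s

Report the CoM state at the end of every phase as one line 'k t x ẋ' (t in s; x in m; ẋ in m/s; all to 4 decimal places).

phase 1: p=-0.0854, T=0.270, ωT=0.773604, cosh=1.314456, sinh=0.853108; start (x,ẋ)=(-0.146400, 0.514600) → end (x,ẋ)=(-0.012361, 0.527315)
phase 2: p=0.0194, T=0.654, ωT=1.873841, cosh=3.333399, sinh=3.179866; start (x,ẋ)=(-0.012361, 0.527315) → end (x,ẋ)=(0.498756, 1.468383)
phase 3: p=0.2855, T=0.334, ωT=0.956977, cosh=1.493932, sinh=1.109880; start (x,ẋ)=(0.498756, 1.468383) → end (x,ẋ)=(1.172891, 2.871825)

1 0.2700 -0.0124 0.5273
2 0.9240 0.4988 1.4684
3 1.2580 1.1729 2.8718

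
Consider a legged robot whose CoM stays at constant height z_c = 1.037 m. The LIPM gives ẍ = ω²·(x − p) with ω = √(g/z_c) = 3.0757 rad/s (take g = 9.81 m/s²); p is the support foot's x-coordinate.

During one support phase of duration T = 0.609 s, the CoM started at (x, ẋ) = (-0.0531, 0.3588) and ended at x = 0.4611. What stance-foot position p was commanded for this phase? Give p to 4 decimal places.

ωT = 3.0757·0.609 = 1.873101; cosh(ωT) = 3.331048, sinh(ωT) = 3.177402
x(T) = p + (x₀−p)·cosh(ωT) + (ẋ₀/ω)·sinh(ωT) ⇒ p·(1 − cosh) = x(T) − x₀·cosh − (ẋ₀/ω)·sinh
numerator   = 0.4611 − (-0.0531)·3.331048 − (0.3588/3.0757)·3.177402 = 0.267315
denominator = 1 − 3.331048 = -2.331048
p = 0.267315 / -2.331048 = -0.1147

p = -0.1147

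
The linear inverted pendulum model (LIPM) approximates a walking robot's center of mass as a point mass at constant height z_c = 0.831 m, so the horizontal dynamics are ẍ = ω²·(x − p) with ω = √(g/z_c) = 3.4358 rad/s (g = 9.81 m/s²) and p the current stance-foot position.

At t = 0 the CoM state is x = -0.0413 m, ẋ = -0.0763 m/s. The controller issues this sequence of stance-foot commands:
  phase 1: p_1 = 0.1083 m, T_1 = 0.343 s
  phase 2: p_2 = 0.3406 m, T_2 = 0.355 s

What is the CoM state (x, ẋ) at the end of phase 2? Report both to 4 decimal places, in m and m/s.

phase 1: p=0.1083, T=0.343, ωT=1.178479, cosh=1.778588, sinh=1.470842; start (x,ẋ)=(-0.041300, -0.076300) → end (x,ẋ)=(-0.190440, -0.891712)
phase 2: p=0.3406, T=0.355, ωT=1.219709, cosh=1.840759, sinh=1.545443; start (x,ẋ)=(-0.190440, -0.891712) → end (x,ẋ)=(-1.038015, -4.461163)

x = -1.0380, ẋ = -4.4612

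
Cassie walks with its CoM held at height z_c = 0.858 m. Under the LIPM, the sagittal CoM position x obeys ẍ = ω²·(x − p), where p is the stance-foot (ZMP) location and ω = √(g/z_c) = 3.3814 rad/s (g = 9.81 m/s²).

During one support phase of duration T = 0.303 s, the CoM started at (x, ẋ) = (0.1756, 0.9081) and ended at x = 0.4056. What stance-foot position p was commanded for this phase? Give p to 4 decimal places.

p = 0.3431

ωT = 3.3814·0.303 = 1.024564; cosh(ωT) = 1.572417, sinh(ωT) = 1.213464
x(T) = p + (x₀−p)·cosh(ωT) + (ẋ₀/ω)·sinh(ωT) ⇒ p·(1 − cosh) = x(T) − x₀·cosh − (ẋ₀/ω)·sinh
numerator   = 0.4056 − (0.1756)·1.572417 − (0.9081/3.3814)·1.213464 = -0.196401
denominator = 1 − 1.572417 = -0.572417
p = -0.196401 / -0.572417 = 0.3431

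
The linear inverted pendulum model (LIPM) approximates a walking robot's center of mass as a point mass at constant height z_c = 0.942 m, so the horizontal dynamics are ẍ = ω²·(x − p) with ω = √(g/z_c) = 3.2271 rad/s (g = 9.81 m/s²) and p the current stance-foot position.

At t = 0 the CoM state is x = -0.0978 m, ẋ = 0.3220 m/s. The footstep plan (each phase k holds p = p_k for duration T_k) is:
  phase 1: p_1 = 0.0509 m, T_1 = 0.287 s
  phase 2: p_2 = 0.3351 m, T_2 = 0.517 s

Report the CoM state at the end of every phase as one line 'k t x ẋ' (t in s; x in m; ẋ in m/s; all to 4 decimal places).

1 0.2870 -0.0601 -0.0405
2 0.8040 -0.7822 -3.3728

phase 1: p=0.0509, T=0.287, ωT=0.926178, cosh=1.460452, sinh=1.064388; start (x,ẋ)=(-0.097800, 0.322000) → end (x,ẋ)=(-0.060065, -0.040502)
phase 2: p=0.3351, T=0.517, ωT=1.668411, cosh=2.746139, sinh=2.557593; start (x,ẋ)=(-0.060065, -0.040502) → end (x,ẋ)=(-0.782176, -3.372758)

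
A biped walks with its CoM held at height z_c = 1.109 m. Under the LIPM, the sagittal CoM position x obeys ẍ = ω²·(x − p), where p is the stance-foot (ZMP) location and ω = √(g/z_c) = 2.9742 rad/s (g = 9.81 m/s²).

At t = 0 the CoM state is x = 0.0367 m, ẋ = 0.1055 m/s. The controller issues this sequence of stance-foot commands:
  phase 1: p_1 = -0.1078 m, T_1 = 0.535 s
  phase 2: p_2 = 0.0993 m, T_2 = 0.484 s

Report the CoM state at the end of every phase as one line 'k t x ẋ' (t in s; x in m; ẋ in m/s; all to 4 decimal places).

1 0.5350 0.3451 1.2810
2 1.0190 1.5043 4.3092

phase 1: p=-0.1078, T=0.535, ωT=1.591197, cosh=2.556652, sinh=2.352970; start (x,ẋ)=(0.036700, 0.105500) → end (x,ẋ)=(0.345100, 1.280967)
phase 2: p=0.0993, T=0.484, ωT=1.439513, cosh=2.227842, sinh=1.990798; start (x,ẋ)=(0.345100, 1.280967) → end (x,ẋ)=(1.504327, 4.309183)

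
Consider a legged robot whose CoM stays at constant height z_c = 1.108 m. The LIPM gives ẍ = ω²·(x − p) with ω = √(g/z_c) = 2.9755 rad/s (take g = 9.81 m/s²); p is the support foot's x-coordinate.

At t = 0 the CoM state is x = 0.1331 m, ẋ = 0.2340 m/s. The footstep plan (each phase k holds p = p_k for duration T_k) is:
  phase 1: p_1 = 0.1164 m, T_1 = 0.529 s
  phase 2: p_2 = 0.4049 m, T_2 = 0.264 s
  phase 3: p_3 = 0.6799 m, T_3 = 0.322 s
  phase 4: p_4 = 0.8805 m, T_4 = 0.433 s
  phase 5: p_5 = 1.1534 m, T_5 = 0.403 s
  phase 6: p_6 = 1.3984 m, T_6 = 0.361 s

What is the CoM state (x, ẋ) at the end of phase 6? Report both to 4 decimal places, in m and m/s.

phase 1: p=0.1164, T=0.529, ωT=1.574040, cosh=2.516655, sinh=2.309449; start (x,ẋ)=(0.133100, 0.234000) → end (x,ẋ)=(0.340048, 0.703656)
phase 2: p=0.4049, T=0.264, ωT=0.785532, cosh=1.324725, sinh=0.868848; start (x,ẋ)=(0.340048, 0.703656) → end (x,ẋ)=(0.524457, 0.764492)
phase 3: p=0.6799, T=0.322, ωT=0.958111, cosh=1.495192, sinh=1.111575; start (x,ẋ)=(0.524457, 0.764492) → end (x,ẋ)=(0.733080, 0.628938)
phase 4: p=0.8805, T=0.433, ωT=1.288391, cosh=1.951331, sinh=1.675617; start (x,ẋ)=(0.733080, 0.628938) → end (x,ẋ)=(0.947013, 0.492258)
phase 5: p=1.1534, T=0.403, ωT=1.199126, cosh=1.809338, sinh=1.507880; start (x,ẋ)=(0.947013, 0.492258) → end (x,ẋ)=(1.029435, -0.035337)
phase 6: p=1.3984, T=0.361, ωT=1.074155, cosh=1.634553, sinh=1.292967; start (x,ẋ)=(1.029435, -0.035337) → end (x,ẋ)=(0.779952, -1.477252)

x = 0.7800, ẋ = -1.4773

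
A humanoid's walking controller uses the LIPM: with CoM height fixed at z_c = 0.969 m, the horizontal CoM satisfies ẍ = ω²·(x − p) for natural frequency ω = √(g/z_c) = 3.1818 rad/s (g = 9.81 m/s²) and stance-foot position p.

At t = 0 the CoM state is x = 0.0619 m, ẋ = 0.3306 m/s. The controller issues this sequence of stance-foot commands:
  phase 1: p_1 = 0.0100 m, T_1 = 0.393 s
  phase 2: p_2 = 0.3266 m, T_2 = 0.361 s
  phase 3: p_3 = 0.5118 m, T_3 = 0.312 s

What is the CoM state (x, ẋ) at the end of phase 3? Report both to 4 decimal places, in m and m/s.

phase 1: p=0.0100, T=0.393, ωT=1.250447, cosh=1.889141, sinh=1.602764; start (x,ẋ)=(0.061900, 0.330600) → end (x,ẋ)=(0.274579, 0.889223)
phase 2: p=0.3266, T=0.361, ωT=1.148630, cosh=1.735470, sinh=1.418399; start (x,ẋ)=(0.274579, 0.889223) → end (x,ẋ)=(0.632722, 1.308446)
phase 3: p=0.5118, T=0.312, ωT=0.992722, cosh=1.534568, sinh=1.164001; start (x,ẋ)=(0.632722, 1.308446) → end (x,ẋ)=(1.176033, 2.455747)

x = 1.1760, ẋ = 2.4557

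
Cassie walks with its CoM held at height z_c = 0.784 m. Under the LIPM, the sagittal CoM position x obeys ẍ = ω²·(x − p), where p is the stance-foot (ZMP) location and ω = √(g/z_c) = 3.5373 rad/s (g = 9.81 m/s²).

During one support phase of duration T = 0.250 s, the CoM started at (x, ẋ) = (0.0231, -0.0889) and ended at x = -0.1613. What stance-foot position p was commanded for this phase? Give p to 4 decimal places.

ωT = 3.5373·0.250 = 0.884325; cosh(ωT) = 1.417171, sinh(ωT) = 1.004178
x(T) = p + (x₀−p)·cosh(ωT) + (ẋ₀/ω)·sinh(ωT) ⇒ p·(1 − cosh) = x(T) − x₀·cosh − (ẋ₀/ω)·sinh
numerator   = -0.1613 − (0.0231)·1.417171 − (-0.0889/3.5373)·1.004178 = -0.168799
denominator = 1 − 1.417171 = -0.417171
p = -0.168799 / -0.417171 = 0.4046

p = 0.4046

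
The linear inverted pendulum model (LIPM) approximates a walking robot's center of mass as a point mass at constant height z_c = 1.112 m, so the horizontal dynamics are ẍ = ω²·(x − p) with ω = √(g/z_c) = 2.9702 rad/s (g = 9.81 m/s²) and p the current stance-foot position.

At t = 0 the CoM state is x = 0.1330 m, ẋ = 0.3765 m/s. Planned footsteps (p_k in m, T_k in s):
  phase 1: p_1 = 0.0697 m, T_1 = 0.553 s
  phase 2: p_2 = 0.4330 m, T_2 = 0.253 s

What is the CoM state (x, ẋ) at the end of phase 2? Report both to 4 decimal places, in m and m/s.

x = 1.0006, ẋ = 2.2119

phase 1: p=0.0697, T=0.553, ωT=1.642521, cosh=2.680836, sinh=2.487344; start (x,ẋ)=(0.133000, 0.376500) → end (x,ẋ)=(0.554691, 1.476989)
phase 2: p=0.4330, T=0.253, ωT=0.751461, cosh=1.295886, sinh=0.824209; start (x,ẋ)=(0.554691, 1.476989) → end (x,ẋ)=(1.000551, 2.211916)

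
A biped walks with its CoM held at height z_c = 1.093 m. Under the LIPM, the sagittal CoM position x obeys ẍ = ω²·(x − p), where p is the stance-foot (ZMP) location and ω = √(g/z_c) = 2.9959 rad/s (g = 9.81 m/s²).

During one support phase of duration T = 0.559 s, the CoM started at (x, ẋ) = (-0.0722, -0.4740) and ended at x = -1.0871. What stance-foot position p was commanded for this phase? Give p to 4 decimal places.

ωT = 2.9959·0.559 = 1.674708; cosh(ωT) = 2.762300, sinh(ωT) = 2.574937
x(T) = p + (x₀−p)·cosh(ωT) + (ẋ₀/ω)·sinh(ωT) ⇒ p·(1 − cosh) = x(T) − x₀·cosh − (ẋ₀/ω)·sinh
numerator   = -1.0871 − (-0.0722)·2.762300 − (-0.4740/2.9959)·2.574937 = -0.480265
denominator = 1 − 2.762300 = -1.762300
p = -0.480265 / -1.762300 = 0.2725

p = 0.2725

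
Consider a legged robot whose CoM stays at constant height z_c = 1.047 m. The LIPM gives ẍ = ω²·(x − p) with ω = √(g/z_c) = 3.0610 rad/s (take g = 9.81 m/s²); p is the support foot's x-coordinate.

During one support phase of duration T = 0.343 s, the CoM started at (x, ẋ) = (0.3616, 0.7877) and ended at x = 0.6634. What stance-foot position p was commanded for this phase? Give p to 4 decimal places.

ωT = 3.0610·0.343 = 1.049923; cosh(ωT) = 1.603698, sinh(ωT) = 1.253733
x(T) = p + (x₀−p)·cosh(ωT) + (ẋ₀/ω)·sinh(ωT) ⇒ p·(1 − cosh) = x(T) − x₀·cosh − (ẋ₀/ω)·sinh
numerator   = 0.6634 − (0.3616)·1.603698 − (0.7877/3.0610)·1.253733 = -0.239126
denominator = 1 − 1.603698 = -0.603698
p = -0.239126 / -0.603698 = 0.3961

p = 0.3961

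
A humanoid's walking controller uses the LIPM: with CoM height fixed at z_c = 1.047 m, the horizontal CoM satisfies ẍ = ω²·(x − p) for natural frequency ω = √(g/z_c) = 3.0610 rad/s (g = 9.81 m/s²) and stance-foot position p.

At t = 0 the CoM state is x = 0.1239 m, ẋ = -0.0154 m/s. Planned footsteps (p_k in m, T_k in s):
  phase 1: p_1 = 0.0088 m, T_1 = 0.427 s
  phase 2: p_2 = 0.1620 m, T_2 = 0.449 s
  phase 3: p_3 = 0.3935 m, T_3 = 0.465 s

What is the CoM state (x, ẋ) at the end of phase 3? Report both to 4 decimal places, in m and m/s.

phase 1: p=0.0088, T=0.427, ωT=1.307047, cosh=1.982932, sinh=1.712314; start (x,ẋ)=(0.123900, -0.015400) → end (x,ẋ)=(0.228421, 0.572747)
phase 2: p=0.1620, T=0.449, ωT=1.374389, cosh=2.102828, sinh=1.849833; start (x,ẋ)=(0.228421, 0.572747) → end (x,ẋ)=(0.647796, 1.580485)
phase 3: p=0.3935, T=0.465, ωT=1.423365, cosh=2.195984, sinh=1.955082; start (x,ẋ)=(0.647796, 1.580485) → end (x,ẋ)=(1.961396, 4.992554)

x = 1.9614, ẋ = 4.9926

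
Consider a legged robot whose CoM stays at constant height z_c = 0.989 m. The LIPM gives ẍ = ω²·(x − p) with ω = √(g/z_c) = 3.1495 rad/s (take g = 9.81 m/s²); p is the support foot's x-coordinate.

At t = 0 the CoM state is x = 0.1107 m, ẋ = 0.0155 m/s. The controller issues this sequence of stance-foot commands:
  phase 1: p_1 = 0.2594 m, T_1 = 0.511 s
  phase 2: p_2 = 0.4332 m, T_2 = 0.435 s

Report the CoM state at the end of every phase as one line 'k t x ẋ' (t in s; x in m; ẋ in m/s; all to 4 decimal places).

1 0.5110 -0.1154 -1.0836
2 0.9460 -1.3493 -5.4503

phase 1: p=0.2594, T=0.511, ωT=1.609395, cosh=2.599896, sinh=2.399887; start (x,ẋ)=(0.110700, 0.015500) → end (x,ẋ)=(-0.115394, -1.083642)
phase 2: p=0.4332, T=0.435, ωT=1.370032, cosh=2.094789, sinh=1.840690; start (x,ẋ)=(-0.115394, -1.083642) → end (x,ẋ)=(-1.349310, -5.450338)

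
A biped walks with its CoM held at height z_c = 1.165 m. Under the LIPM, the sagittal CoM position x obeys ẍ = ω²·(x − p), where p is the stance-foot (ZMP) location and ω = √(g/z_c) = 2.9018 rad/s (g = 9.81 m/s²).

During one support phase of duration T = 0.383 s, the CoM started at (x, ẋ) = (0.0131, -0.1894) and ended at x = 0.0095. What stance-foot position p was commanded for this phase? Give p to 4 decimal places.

ωT = 2.9018·0.383 = 1.111389; cosh(ωT) = 1.683839, sinh(ωT) = 1.354738
x(T) = p + (x₀−p)·cosh(ωT) + (ẋ₀/ω)·sinh(ωT) ⇒ p·(1 − cosh) = x(T) − x₀·cosh − (ẋ₀/ω)·sinh
numerator   = 0.0095 − (0.0131)·1.683839 − (-0.1894/2.9018)·1.354738 = 0.075865
denominator = 1 − 1.683839 = -0.683839
p = 0.075865 / -0.683839 = -0.1109

p = -0.1109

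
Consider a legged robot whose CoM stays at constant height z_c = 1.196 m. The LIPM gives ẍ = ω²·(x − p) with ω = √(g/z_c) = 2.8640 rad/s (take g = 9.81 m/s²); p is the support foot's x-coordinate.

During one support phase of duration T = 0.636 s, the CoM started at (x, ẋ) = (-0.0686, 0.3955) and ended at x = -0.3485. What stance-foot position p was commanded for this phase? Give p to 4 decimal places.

p = 0.2517

ωT = 2.8640·0.636 = 1.821504; cosh(ωT) = 3.171465, sinh(ωT) = 3.009683
x(T) = p + (x₀−p)·cosh(ωT) + (ẋ₀/ω)·sinh(ωT) ⇒ p·(1 − cosh) = x(T) − x₀·cosh − (ẋ₀/ω)·sinh
numerator   = -0.3485 − (-0.0686)·3.171465 − (0.3955/2.8640)·3.009683 = -0.546555
denominator = 1 − 3.171465 = -2.171465
p = -0.546555 / -2.171465 = 0.2517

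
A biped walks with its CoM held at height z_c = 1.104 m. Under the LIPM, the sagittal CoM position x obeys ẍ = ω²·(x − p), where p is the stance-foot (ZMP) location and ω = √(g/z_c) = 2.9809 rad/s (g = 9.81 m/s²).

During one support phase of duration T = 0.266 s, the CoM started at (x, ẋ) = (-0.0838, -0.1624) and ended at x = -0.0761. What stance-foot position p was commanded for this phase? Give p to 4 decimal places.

ωT = 2.9809·0.266 = 0.792919; cosh(ωT) = 1.331180, sinh(ωT) = 0.878658
x(T) = p + (x₀−p)·cosh(ωT) + (ẋ₀/ω)·sinh(ωT) ⇒ p·(1 − cosh) = x(T) − x₀·cosh − (ẋ₀/ω)·sinh
numerator   = -0.0761 − (-0.0838)·1.331180 − (-0.1624/2.9809)·0.878658 = 0.083322
denominator = 1 − 1.331180 = -0.331180
p = 0.083322 / -0.331180 = -0.2516

p = -0.2516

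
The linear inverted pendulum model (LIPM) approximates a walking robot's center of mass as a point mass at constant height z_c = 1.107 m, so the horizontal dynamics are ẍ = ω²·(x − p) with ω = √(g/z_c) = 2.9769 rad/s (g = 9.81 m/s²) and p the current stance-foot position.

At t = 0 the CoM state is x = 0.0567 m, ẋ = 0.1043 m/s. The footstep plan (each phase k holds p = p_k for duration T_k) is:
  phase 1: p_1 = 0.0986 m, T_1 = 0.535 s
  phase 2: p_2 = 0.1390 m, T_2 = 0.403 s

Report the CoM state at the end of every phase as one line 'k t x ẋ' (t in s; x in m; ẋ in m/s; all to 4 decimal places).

1 0.5350 0.0739 -0.0269
2 0.9380 0.0075 -0.3412

phase 1: p=0.0986, T=0.535, ωT=1.592642, cosh=2.560053, sinh=2.356666; start (x,ẋ)=(0.056700, 0.104300) → end (x,ẋ)=(0.073903, -0.026938)
phase 2: p=0.1390, T=0.403, ωT=1.199691, cosh=1.810189, sinh=1.508901; start (x,ẋ)=(0.073903, -0.026938) → end (x,ẋ)=(0.007508, -0.341170)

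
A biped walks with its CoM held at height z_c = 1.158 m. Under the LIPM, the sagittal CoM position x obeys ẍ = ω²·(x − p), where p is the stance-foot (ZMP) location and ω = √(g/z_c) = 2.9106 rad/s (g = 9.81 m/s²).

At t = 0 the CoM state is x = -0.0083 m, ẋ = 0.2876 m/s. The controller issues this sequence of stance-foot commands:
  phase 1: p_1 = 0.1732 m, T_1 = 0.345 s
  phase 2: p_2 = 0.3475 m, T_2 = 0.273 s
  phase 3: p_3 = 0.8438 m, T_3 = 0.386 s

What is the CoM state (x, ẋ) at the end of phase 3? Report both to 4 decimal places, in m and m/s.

phase 1: p=0.1732, T=0.345, ωT=1.004157, cosh=1.547979, sinh=1.181626; start (x,ẋ)=(-0.008300, 0.287600) → end (x,ẋ)=(0.009000, -0.179023)
phase 2: p=0.3475, T=0.273, ωT=0.794594, cosh=1.332653, sinh=0.880888; start (x,ẋ)=(0.009000, -0.179023) → end (x,ẋ)=(-0.157785, -1.106462)
phase 3: p=0.8438, T=0.386, ωT=1.123492, cosh=1.700358, sinh=1.375216; start (x,ẋ)=(-0.157785, -1.106462) → end (x,ẋ)=(-1.382040, -5.890427)

x = -1.3820, ẋ = -5.8904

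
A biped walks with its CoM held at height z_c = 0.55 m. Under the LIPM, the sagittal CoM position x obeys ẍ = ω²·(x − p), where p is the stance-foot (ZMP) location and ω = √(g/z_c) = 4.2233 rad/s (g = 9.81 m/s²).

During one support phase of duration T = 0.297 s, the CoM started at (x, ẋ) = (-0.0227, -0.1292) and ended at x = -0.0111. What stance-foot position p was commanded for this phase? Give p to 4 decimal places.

p = -0.0907

ωT = 4.2233·0.297 = 1.254320; cosh(ωT) = 1.895362, sinh(ωT) = 1.610092
x(T) = p + (x₀−p)·cosh(ωT) + (ẋ₀/ω)·sinh(ωT) ⇒ p·(1 − cosh) = x(T) − x₀·cosh − (ẋ₀/ω)·sinh
numerator   = -0.0111 − (-0.0227)·1.895362 − (-0.1292/4.2233)·1.610092 = 0.081181
denominator = 1 − 1.895362 = -0.895362
p = 0.081181 / -0.895362 = -0.0907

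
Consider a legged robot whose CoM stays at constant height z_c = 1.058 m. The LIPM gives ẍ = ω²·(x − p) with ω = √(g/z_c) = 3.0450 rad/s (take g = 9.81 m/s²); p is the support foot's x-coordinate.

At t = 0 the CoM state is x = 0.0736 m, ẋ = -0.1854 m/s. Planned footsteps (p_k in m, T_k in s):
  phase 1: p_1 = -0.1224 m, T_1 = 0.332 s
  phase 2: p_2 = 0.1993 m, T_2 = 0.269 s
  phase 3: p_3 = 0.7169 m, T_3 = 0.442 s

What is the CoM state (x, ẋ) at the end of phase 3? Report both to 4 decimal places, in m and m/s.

x = -0.1416, ẋ = -2.1241

phase 1: p=-0.1224, T=0.332, ωT=1.010940, cosh=1.556030, sinh=1.192153; start (x,ẋ)=(0.073600, -0.185400) → end (x,ẋ)=(0.109996, 0.423013)
phase 2: p=0.1993, T=0.269, ωT=0.819105, cosh=1.354647, sinh=0.913821; start (x,ẋ)=(0.109996, 0.423013) → end (x,ẋ)=(0.205273, 0.324536)
phase 3: p=0.7169, T=0.442, ωT=1.345890, cosh=2.050956, sinh=1.790648; start (x,ẋ)=(0.205273, 0.324536) → end (x,ẋ)=(-0.141578, -2.124051)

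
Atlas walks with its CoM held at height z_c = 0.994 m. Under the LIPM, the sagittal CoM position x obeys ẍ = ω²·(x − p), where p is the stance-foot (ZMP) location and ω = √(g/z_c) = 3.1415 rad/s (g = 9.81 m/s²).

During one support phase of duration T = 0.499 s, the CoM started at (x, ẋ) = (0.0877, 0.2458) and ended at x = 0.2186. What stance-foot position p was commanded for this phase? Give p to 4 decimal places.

ωT = 3.1415·0.499 = 1.567609; cosh(ωT) = 2.501855, sinh(ωT) = 2.293312
x(T) = p + (x₀−p)·cosh(ωT) + (ẋ₀/ω)·sinh(ωT) ⇒ p·(1 − cosh) = x(T) − x₀·cosh − (ẋ₀/ω)·sinh
numerator   = 0.2186 − (0.0877)·2.501855 − (0.2458/3.1415)·2.293312 = -0.180248
denominator = 1 − 2.501855 = -1.501855
p = -0.180248 / -1.501855 = 0.1200

p = 0.1200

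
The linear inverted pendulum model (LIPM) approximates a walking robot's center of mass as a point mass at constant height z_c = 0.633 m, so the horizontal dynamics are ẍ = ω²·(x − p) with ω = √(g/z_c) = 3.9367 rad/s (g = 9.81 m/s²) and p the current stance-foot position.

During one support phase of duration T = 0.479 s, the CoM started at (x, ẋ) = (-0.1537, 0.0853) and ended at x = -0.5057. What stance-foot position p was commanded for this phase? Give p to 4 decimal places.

p = 0.0242

ωT = 3.9367·0.479 = 1.885679; cosh(ωT) = 3.371278, sinh(ωT) = 3.219552
x(T) = p + (x₀−p)·cosh(ωT) + (ẋ₀/ω)·sinh(ωT) ⇒ p·(1 − cosh) = x(T) − x₀·cosh − (ẋ₀/ω)·sinh
numerator   = -0.5057 − (-0.1537)·3.371278 − (0.0853/3.9367)·3.219552 = -0.057295
denominator = 1 − 3.371278 = -2.371278
p = -0.057295 / -2.371278 = 0.0242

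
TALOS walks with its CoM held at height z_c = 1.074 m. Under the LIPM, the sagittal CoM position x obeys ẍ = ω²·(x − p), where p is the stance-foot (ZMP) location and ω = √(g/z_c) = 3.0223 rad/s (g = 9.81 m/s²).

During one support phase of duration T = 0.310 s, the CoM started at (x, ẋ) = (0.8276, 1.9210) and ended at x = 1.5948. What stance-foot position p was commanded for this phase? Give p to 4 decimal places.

ωT = 3.0223·0.310 = 0.936913; cosh(ωT) = 1.471963, sinh(ωT) = 1.080128
x(T) = p + (x₀−p)·cosh(ωT) + (ẋ₀/ω)·sinh(ωT) ⇒ p·(1 − cosh) = x(T) − x₀·cosh − (ẋ₀/ω)·sinh
numerator   = 1.5948 − (0.8276)·1.471963 − (1.9210/3.0223)·1.080128 = -0.309935
denominator = 1 − 1.471963 = -0.471963
p = -0.309935 / -0.471963 = 0.6567

p = 0.6567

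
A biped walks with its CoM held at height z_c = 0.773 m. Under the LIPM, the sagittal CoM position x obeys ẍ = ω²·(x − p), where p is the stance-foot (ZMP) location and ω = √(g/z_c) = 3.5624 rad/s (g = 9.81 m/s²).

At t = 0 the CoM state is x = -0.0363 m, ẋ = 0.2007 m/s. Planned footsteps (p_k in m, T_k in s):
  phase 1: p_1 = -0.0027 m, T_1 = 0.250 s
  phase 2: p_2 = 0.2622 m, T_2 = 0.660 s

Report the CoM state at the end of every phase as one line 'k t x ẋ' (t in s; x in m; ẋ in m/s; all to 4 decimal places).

phase 1: p=-0.0027, T=0.250, ωT=0.890600, cosh=1.423500, sinh=1.013091; start (x,ẋ)=(-0.036300, 0.200700) → end (x,ẋ)=(0.006546, 0.164433)
phase 2: p=0.2622, T=0.660, ωT=2.351184, cosh=5.296624, sinh=5.201368; start (x,ẋ)=(0.006546, 0.164433) → end (x,ẋ)=(-0.851817, -3.866158)

1 0.2500 0.0065 0.1644
2 0.9100 -0.8518 -3.8662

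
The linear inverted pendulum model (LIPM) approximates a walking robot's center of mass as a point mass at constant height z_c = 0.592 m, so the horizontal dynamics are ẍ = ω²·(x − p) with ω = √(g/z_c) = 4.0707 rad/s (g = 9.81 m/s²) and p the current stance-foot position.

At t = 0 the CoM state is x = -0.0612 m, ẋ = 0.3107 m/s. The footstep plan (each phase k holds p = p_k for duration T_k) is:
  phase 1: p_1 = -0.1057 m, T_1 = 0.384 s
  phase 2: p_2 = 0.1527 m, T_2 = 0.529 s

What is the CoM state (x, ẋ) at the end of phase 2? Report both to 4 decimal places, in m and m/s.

x = 1.5087, ẋ = 5.6451

phase 1: p=-0.1057, T=0.384, ωT=1.563149, cosh=2.491652, sinh=2.282177; start (x,ẋ)=(-0.061200, 0.310700) → end (x,ẋ)=(0.179368, 1.187564)
phase 2: p=0.1527, T=0.529, ωT=2.153400, cosh=4.365094, sinh=4.249005; start (x,ẋ)=(0.179368, 1.187564) → end (x,ẋ)=(1.508689, 5.645087)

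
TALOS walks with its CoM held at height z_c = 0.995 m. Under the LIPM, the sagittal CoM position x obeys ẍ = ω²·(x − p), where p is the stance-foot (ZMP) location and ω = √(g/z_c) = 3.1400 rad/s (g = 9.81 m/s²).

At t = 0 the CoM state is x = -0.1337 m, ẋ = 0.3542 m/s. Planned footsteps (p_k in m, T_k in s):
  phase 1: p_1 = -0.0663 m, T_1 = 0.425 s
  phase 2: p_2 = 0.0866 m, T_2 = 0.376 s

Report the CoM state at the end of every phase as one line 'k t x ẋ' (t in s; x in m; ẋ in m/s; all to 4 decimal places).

phase 1: p=-0.0663, T=0.425, ωT=1.334500, cosh=2.030693, sinh=1.767403; start (x,ẋ)=(-0.133700, 0.354200) → end (x,ẋ)=(-0.003801, 0.345225)
phase 2: p=0.0866, T=0.376, ωT=1.180640, cosh=1.781770, sinh=1.474688; start (x,ẋ)=(-0.003801, 0.345225) → end (x,ẋ)=(0.087660, 0.196508)

1 0.4250 -0.0038 0.3452
2 0.8010 0.0877 0.1965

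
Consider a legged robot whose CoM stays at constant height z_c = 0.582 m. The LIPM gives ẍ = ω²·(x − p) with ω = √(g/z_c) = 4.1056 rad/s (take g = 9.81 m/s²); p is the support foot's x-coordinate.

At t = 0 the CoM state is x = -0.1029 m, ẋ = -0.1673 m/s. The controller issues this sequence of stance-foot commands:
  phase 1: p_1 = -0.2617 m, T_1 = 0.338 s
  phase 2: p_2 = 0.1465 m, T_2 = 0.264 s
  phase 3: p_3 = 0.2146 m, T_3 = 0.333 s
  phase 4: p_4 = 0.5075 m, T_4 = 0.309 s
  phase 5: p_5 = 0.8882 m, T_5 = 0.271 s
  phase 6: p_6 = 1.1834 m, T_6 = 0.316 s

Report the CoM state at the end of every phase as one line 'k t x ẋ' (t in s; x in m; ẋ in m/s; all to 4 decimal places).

1 0.3380 -0.0004 0.8684
2 0.6020 0.1815 0.6413
3 0.9350 0.4319 1.0903
4 1.2440 0.7973 1.5838
5 1.5150 1.2585 2.1634
6 1.8310 2.2232 4.7760

phase 1: p=-0.2617, T=0.338, ωT=1.387693, cosh=2.127624, sinh=1.877974; start (x,ẋ)=(-0.102900, -0.167300) → end (x,ẋ)=(-0.000359, 0.868430)
phase 2: p=0.1465, T=0.264, ωT=1.083878, cosh=1.647202, sinh=1.308921; start (x,ẋ)=(-0.000359, 0.868430) → end (x,ẋ)=(0.181460, 0.641271)
phase 3: p=0.2146, T=0.333, ωT=1.367165, cosh=2.089519, sinh=1.834690; start (x,ẋ)=(0.181460, 0.641271) → end (x,ẋ)=(0.431922, 1.090322)
phase 4: p=0.5075, T=0.309, ωT=1.268630, cosh=1.918598, sinh=1.637381; start (x,ẋ)=(0.431922, 1.090322) → end (x,ẋ)=(0.797335, 1.583822)
phase 5: p=0.8882, T=0.271, ωT=1.112618, cosh=1.685504, sinh=1.356807; start (x,ẋ)=(0.797335, 1.583822) → end (x,ẋ)=(1.258463, 2.163373)
phase 6: p=1.1834, T=0.316, ωT=1.297370, cosh=1.966454, sinh=1.693204; start (x,ẋ)=(1.258463, 2.163373) → end (x,ẋ)=(2.223212, 4.775982)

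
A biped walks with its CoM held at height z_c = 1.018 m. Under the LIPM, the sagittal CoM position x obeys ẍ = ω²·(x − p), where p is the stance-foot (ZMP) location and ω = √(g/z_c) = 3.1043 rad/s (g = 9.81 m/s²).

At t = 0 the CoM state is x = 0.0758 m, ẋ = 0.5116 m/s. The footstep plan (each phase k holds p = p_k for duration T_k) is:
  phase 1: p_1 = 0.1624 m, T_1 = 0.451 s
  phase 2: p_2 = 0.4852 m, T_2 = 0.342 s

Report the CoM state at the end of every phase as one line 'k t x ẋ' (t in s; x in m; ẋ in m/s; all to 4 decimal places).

1 0.4510 0.2900 0.5885
2 0.7930 0.4105 0.1812

phase 1: p=0.1624, T=0.451, ωT=1.400039, cosh=2.150973, sinh=1.904386; start (x,ẋ)=(0.075800, 0.511600) → end (x,ẋ)=(0.289975, 0.588477)
phase 2: p=0.4852, T=0.342, ωT=1.061671, cosh=1.618537, sinh=1.272660; start (x,ẋ)=(0.289975, 0.588477) → end (x,ẋ)=(0.410478, 0.181196)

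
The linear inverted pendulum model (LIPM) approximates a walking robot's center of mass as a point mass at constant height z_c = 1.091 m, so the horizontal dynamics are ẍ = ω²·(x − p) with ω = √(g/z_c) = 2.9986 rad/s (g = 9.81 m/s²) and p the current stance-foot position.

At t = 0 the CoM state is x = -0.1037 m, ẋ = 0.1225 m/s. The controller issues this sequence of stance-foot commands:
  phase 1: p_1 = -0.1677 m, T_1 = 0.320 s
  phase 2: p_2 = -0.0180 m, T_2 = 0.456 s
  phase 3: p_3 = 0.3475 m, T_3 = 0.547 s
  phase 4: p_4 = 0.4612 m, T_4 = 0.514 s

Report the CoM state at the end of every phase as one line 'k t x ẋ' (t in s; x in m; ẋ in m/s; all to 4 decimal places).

phase 1: p=-0.1677, T=0.320, ωT=0.959552, cosh=1.496796, sinh=1.113731; start (x,ẋ)=(-0.103700, 0.122500) → end (x,ẋ)=(-0.026406, 0.397094)
phase 2: p=-0.0180, T=0.456, ωT=1.367362, cosh=2.089880, sinh=1.835102; start (x,ẋ)=(-0.026406, 0.397094) → end (x,ẋ)=(0.207447, 0.783620)
phase 3: p=0.3475, T=0.547, ωT=1.640234, cosh=2.675156, sinh=2.481221; start (x,ẋ)=(0.207447, 0.783620) → end (x,ẋ)=(0.621252, 1.054288)
phase 4: p=0.4612, T=0.514, ωT=1.541280, cosh=2.442337, sinh=2.228230; start (x,ẋ)=(0.621252, 1.054288) → end (x,ẋ)=(1.635532, 3.644325)

1 0.3200 -0.0264 0.3971
2 0.7760 0.2074 0.7836
3 1.3230 0.6213 1.0543
4 1.8370 1.6355 3.6443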